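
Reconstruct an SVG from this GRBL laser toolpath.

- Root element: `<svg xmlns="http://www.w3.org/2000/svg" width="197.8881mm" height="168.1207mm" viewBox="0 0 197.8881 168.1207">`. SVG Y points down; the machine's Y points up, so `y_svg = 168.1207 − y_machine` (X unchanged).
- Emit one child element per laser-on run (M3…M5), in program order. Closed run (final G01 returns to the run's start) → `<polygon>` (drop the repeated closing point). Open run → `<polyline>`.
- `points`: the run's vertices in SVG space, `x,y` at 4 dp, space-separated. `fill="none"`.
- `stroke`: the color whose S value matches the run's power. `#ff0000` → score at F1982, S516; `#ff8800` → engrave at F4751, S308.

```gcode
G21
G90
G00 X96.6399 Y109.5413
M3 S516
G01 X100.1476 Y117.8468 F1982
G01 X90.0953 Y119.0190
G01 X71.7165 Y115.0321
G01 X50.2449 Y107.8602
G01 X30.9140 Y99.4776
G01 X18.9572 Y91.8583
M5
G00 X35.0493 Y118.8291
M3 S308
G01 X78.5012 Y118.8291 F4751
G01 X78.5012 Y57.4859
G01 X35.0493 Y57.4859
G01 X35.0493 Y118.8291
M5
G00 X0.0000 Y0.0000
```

y_svg = 168.1207 − y_m.

[1] S516→`#ff0000` (score); open run; points: 96.6399,58.5794 100.1476,50.2739 90.0953,49.1017 71.7165,53.0886 50.2449,60.2605 30.9140,68.6431 18.9572,76.2624

[2] S308→`#ff8800` (engrave); closed run; points: 35.0493,49.2916 78.5012,49.2916 78.5012,110.6348 35.0493,110.6348

<svg xmlns="http://www.w3.org/2000/svg" width="197.8881mm" height="168.1207mm" viewBox="0 0 197.8881 168.1207">
  <polyline points="96.6399,58.5794 100.1476,50.2739 90.0953,49.1017 71.7165,53.0886 50.2449,60.2605 30.9140,68.6431 18.9572,76.2624" fill="none" stroke="#ff0000"/>
  <polygon points="35.0493,49.2916 78.5012,49.2916 78.5012,110.6348 35.0493,110.6348" fill="none" stroke="#ff8800"/>
</svg>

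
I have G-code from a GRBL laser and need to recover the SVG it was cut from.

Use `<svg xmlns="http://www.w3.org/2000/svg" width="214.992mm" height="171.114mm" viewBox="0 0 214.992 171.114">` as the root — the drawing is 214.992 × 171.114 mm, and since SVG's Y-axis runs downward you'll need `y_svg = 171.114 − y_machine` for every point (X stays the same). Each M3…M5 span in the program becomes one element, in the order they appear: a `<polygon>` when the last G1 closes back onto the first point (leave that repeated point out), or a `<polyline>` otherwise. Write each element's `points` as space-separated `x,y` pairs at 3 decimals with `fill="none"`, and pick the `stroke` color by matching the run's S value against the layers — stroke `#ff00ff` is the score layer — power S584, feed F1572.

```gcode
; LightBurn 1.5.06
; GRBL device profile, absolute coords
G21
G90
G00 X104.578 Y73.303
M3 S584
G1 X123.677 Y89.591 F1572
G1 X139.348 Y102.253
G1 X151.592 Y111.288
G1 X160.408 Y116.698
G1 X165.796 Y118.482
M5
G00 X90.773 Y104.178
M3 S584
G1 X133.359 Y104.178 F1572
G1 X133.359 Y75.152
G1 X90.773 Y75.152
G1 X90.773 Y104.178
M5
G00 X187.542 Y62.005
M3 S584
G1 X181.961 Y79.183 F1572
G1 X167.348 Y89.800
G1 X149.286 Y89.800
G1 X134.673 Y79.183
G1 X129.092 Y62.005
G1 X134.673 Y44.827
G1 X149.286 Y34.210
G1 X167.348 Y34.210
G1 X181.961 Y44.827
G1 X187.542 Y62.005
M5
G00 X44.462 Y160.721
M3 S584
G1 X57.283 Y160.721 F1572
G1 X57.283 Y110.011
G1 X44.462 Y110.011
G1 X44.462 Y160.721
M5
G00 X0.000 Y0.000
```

Each laser-on run becomes one SVG element. Flip Y back into SVG space with y_svg = 171.114 − y_machine. Every run uses S584, so all elements get stroke `#ff00ff` (score).

Run 1: The run is open, so emit a `<polyline>` with points (Y-flipped): 104.578,97.811 123.677,81.523 139.348,68.861 151.592,59.826 160.408,54.416 165.796,52.632.

Run 2: The run returns to its start, so emit a `<polygon>` with points (Y-flipped): 90.773,66.936 133.359,66.936 133.359,95.962 90.773,95.962.

Run 3: The run returns to its start, so emit a `<polygon>` with points (Y-flipped): 187.542,109.109 181.961,91.931 167.348,81.314 149.286,81.314 134.673,91.931 129.092,109.109 134.673,126.287 149.286,136.904 167.348,136.904 181.961,126.287.

Run 4: The run returns to its start, so emit a `<polygon>` with points (Y-flipped): 44.462,10.393 57.283,10.393 57.283,61.103 44.462,61.103.

<svg xmlns="http://www.w3.org/2000/svg" width="214.992mm" height="171.114mm" viewBox="0 0 214.992 171.114">
  <polyline points="104.578,97.811 123.677,81.523 139.348,68.861 151.592,59.826 160.408,54.416 165.796,52.632" fill="none" stroke="#ff00ff"/>
  <polygon points="90.773,66.936 133.359,66.936 133.359,95.962 90.773,95.962" fill="none" stroke="#ff00ff"/>
  <polygon points="187.542,109.109 181.961,91.931 167.348,81.314 149.286,81.314 134.673,91.931 129.092,109.109 134.673,126.287 149.286,136.904 167.348,136.904 181.961,126.287" fill="none" stroke="#ff00ff"/>
  <polygon points="44.462,10.393 57.283,10.393 57.283,61.103 44.462,61.103" fill="none" stroke="#ff00ff"/>
</svg>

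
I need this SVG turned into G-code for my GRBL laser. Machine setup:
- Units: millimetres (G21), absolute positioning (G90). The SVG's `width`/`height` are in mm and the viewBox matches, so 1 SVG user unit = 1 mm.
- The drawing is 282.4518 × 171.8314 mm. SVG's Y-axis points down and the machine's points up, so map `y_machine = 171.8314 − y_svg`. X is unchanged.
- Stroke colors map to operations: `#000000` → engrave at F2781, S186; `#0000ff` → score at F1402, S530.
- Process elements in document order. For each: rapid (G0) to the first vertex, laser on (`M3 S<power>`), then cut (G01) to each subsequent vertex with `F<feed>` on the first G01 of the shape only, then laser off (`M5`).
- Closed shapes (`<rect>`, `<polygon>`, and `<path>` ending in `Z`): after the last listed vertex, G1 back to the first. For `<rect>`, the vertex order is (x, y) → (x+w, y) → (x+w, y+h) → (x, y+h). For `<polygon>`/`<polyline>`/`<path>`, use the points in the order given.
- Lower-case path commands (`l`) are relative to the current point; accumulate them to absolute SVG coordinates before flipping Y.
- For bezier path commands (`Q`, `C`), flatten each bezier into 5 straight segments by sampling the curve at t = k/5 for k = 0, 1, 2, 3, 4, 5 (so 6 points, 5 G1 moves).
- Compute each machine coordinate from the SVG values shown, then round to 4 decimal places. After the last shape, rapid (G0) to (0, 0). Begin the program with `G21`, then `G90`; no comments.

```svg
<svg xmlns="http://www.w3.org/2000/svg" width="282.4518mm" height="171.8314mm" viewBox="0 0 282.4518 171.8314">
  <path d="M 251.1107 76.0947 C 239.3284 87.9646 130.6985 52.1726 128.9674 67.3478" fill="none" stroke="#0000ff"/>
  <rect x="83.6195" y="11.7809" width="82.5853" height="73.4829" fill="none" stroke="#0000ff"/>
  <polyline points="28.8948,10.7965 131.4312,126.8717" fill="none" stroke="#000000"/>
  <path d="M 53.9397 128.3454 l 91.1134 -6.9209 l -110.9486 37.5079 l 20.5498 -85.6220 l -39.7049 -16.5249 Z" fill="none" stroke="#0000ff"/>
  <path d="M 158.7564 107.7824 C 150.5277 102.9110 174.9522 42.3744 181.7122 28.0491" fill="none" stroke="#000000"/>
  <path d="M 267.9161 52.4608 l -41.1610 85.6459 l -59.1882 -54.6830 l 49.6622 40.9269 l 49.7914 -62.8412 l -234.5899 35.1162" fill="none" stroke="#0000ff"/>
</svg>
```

1 u = 1 mm; y_m = 171.8314 − y.

[1] `<path>` cubic bezier, #0000ff→score S530 F1402: (251.1107,95.7367) → (234.0496,93.5452) → (203.5249,98.0583) → (169.3164,104.5418) → (141.2039,108.2617) → (128.9674,104.4836)

[2] `<rect>` rectangle, #0000ff→score S530 F1402: (83.6195,160.0505) → (166.2048,160.0505) → (166.2048,86.5676) → (83.6195,86.5676) → (83.6195,160.0505) (closed)

[3] `<polyline>` line segment, #000000→engrave S186 F2781: (28.8948,161.0349) → (131.4312,44.9597)

[4] `<path>` closed polygon, #0000ff→score S530 F1402: (53.9397,43.4860) → (145.0531,50.4069) → (34.1045,12.8990) → (54.6543,98.5210) → (14.9494,115.0459) → (53.9397,43.4860) (closed)

[5] `<path>` cubic bezier, #000000→engrave S186 F2781: (158.7564,64.0490) → (157.3350,72.8367) → (161.3352,90.0939) → (168.3416,110.9306) → (175.9390,130.4568) → (181.7122,143.7823)

[6] `<path>` open polyline, #0000ff→score S530 F1402: (267.9161,119.3706) → (226.7551,33.7247) → (167.5669,88.4077) → (217.2291,47.4808) → (267.0205,110.3220) → (32.4306,75.2058)

G21
G90
G0 X251.1107 Y95.7367
M3 S530
G01 X234.0496 Y93.5452 F1402
G01 X203.5249 Y98.0583
G01 X169.3164 Y104.5418
G01 X141.2039 Y108.2617
G01 X128.9674 Y104.4836
M5
G0 X83.6195 Y160.0505
M3 S530
G01 X166.2048 Y160.0505 F1402
G01 X166.2048 Y86.5676
G01 X83.6195 Y86.5676
G01 X83.6195 Y160.0505
M5
G0 X28.8948 Y161.0349
M3 S186
G01 X131.4312 Y44.9597 F2781
M5
G0 X53.9397 Y43.4860
M3 S530
G01 X145.0531 Y50.4069 F1402
G01 X34.1045 Y12.8990
G01 X54.6543 Y98.5210
G01 X14.9494 Y115.0459
G01 X53.9397 Y43.4860
M5
G0 X158.7564 Y64.0490
M3 S186
G01 X157.3350 Y72.8367 F2781
G01 X161.3352 Y90.0939
G01 X168.3416 Y110.9306
G01 X175.9390 Y130.4568
G01 X181.7122 Y143.7823
M5
G0 X267.9161 Y119.3706
M3 S530
G01 X226.7551 Y33.7247 F1402
G01 X167.5669 Y88.4077
G01 X217.2291 Y47.4808
G01 X267.0205 Y110.3220
G01 X32.4306 Y75.2058
M5
G0 X0.0000 Y0.0000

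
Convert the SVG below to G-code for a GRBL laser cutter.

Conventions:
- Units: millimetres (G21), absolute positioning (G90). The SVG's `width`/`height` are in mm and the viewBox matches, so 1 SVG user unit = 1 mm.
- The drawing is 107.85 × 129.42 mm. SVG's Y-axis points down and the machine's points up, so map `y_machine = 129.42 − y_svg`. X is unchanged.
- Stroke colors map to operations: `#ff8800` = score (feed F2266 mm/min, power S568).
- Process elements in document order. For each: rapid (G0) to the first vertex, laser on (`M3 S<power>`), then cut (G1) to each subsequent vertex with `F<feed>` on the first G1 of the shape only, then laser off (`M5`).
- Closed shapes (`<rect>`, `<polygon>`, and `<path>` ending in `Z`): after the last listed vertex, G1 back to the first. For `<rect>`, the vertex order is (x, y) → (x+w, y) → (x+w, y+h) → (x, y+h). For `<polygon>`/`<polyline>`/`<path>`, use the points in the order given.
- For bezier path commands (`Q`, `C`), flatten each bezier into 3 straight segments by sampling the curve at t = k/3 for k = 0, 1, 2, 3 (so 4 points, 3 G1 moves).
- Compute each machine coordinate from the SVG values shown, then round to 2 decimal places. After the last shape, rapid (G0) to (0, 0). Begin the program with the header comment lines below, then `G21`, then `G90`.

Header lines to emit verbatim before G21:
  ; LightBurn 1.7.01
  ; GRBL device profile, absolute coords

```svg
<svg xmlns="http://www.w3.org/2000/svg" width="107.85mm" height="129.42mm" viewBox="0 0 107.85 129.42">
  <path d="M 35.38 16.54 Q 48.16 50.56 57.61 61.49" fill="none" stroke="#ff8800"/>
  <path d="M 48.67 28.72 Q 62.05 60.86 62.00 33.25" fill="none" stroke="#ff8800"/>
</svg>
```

1 u = 1 mm; y_m = 129.42 − y.

[1] `<path>` quadratic bezier, #ff8800→score S568 F2266: (35.38,112.88) → (43.53,92.77) → (50.94,77.78) → (57.61,67.93)

[2] `<path>` quadratic bezier, #ff8800→score S568 F2266: (48.67,100.70) → (56.10,85.91) → (60.54,84.40) → (62.00,96.17)

; LightBurn 1.7.01
; GRBL device profile, absolute coords
G21
G90
G0 X35.38 Y112.88
M3 S568
G1 X43.53 Y92.77 F2266
G1 X50.94 Y77.78
G1 X57.61 Y67.93
M5
G0 X48.67 Y100.70
M3 S568
G1 X56.10 Y85.91 F2266
G1 X60.54 Y84.40
G1 X62.00 Y96.17
M5
G0 X0.00 Y0.00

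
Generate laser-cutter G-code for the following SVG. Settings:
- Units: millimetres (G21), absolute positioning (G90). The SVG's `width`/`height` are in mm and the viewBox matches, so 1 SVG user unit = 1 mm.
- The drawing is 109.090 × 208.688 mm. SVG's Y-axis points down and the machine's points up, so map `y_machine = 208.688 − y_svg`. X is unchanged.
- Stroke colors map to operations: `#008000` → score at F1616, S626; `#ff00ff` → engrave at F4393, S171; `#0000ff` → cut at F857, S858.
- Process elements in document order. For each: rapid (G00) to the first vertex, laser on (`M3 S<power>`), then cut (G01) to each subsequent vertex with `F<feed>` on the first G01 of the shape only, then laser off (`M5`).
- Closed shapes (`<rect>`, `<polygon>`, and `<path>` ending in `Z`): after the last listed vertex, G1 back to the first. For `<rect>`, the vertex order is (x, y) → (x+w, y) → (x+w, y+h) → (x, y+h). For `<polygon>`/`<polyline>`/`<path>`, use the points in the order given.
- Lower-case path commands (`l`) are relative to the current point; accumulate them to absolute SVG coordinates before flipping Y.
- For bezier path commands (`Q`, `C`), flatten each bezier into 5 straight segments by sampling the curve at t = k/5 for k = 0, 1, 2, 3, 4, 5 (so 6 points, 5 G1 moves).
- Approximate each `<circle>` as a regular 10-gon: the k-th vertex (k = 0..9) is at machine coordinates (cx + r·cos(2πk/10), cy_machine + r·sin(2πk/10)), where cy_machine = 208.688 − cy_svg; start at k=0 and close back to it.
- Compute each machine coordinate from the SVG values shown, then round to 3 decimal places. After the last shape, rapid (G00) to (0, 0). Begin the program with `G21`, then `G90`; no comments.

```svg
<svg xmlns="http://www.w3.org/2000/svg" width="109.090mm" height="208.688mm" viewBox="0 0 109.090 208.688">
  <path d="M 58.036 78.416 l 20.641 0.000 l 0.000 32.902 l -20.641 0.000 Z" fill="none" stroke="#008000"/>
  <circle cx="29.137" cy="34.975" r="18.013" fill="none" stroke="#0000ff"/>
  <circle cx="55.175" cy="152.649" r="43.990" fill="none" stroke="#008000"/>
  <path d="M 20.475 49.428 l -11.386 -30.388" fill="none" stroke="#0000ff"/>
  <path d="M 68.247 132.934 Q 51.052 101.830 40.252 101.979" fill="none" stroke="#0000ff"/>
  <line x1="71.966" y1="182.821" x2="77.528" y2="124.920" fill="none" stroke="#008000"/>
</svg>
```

viewBox `0 0 109.090 208.688` with mm width/height → 1 unit = 1 mm. Flip: y_m = 208.688 − y_svg.

**Shape 1** — `<path>` rectangle, stroke `#008000` → score (S626, F1616). Machine vertices: (58.036,130.272) → (78.677,130.272) → (78.677,97.370) → (58.036,97.370) → (58.036,130.272). Closed: final G1 returns to the first vertex.

**Shape 2** — `<circle>` circle, stroke `#0000ff` → cut (S858, F857). Machine vertices: (47.150,173.713) → (43.710,184.301) → (34.703,190.844) → (23.571,190.844) → (14.564,184.301) → (11.124,173.713) → (14.564,163.125) → (23.571,156.582) → (34.703,156.582) → (43.710,163.125) → (47.150,173.713). Closed: final G1 returns to the first vertex.

**Shape 3** — `<circle>` circle, stroke `#008000` → score (S626, F1616). Machine vertices: (99.165,56.039) → (90.764,81.896) → (68.769,97.876) → (41.581,97.876) → (19.586,81.896) → (11.185,56.039) → (19.586,30.182) → (41.581,14.202) → (68.769,14.202) → (90.764,30.182) → (99.165,56.039). Closed: final G1 returns to the first vertex.

**Shape 4** — `<path>` line segment, stroke `#0000ff` → cut (S858, F857). Machine vertices: (20.475,159.260) → (9.089,189.648). Open path.

**Shape 5** — `<path>` quadratic bezier, stroke `#0000ff` → cut (S858, F857). Control points (SVG): P0=(68.247,132.934), P1=(51.052,101.830), P2=(40.252,101.979); sampled at t=k/5. Machine vertices: (68.247,75.754) → (61.625,86.945) → (55.514,95.637) → (49.915,101.828) → (44.828,105.518) → (40.252,106.709). Open path.

**Shape 6** — `<line>` line segment, stroke `#008000` → score (S626, F1616). Machine vertices: (71.966,25.867) → (77.528,83.768). Open path.

G21
G90
G00 X58.036 Y130.272
M3 S626
G01 X78.677 Y130.272 F1616
G01 X78.677 Y97.370
G01 X58.036 Y97.370
G01 X58.036 Y130.272
M5
G00 X47.150 Y173.713
M3 S858
G01 X43.710 Y184.301 F857
G01 X34.703 Y190.844
G01 X23.571 Y190.844
G01 X14.564 Y184.301
G01 X11.124 Y173.713
G01 X14.564 Y163.125
G01 X23.571 Y156.582
G01 X34.703 Y156.582
G01 X43.710 Y163.125
G01 X47.150 Y173.713
M5
G00 X99.165 Y56.039
M3 S626
G01 X90.764 Y81.896 F1616
G01 X68.769 Y97.876
G01 X41.581 Y97.876
G01 X19.586 Y81.896
G01 X11.185 Y56.039
G01 X19.586 Y30.182
G01 X41.581 Y14.202
G01 X68.769 Y14.202
G01 X90.764 Y30.182
G01 X99.165 Y56.039
M5
G00 X20.475 Y159.260
M3 S858
G01 X9.089 Y189.648 F857
M5
G00 X68.247 Y75.754
M3 S858
G01 X61.625 Y86.945 F857
G01 X55.514 Y95.637
G01 X49.915 Y101.828
G01 X44.828 Y105.518
G01 X40.252 Y106.709
M5
G00 X71.966 Y25.867
M3 S626
G01 X77.528 Y83.768 F1616
M5
G00 X0.000 Y0.000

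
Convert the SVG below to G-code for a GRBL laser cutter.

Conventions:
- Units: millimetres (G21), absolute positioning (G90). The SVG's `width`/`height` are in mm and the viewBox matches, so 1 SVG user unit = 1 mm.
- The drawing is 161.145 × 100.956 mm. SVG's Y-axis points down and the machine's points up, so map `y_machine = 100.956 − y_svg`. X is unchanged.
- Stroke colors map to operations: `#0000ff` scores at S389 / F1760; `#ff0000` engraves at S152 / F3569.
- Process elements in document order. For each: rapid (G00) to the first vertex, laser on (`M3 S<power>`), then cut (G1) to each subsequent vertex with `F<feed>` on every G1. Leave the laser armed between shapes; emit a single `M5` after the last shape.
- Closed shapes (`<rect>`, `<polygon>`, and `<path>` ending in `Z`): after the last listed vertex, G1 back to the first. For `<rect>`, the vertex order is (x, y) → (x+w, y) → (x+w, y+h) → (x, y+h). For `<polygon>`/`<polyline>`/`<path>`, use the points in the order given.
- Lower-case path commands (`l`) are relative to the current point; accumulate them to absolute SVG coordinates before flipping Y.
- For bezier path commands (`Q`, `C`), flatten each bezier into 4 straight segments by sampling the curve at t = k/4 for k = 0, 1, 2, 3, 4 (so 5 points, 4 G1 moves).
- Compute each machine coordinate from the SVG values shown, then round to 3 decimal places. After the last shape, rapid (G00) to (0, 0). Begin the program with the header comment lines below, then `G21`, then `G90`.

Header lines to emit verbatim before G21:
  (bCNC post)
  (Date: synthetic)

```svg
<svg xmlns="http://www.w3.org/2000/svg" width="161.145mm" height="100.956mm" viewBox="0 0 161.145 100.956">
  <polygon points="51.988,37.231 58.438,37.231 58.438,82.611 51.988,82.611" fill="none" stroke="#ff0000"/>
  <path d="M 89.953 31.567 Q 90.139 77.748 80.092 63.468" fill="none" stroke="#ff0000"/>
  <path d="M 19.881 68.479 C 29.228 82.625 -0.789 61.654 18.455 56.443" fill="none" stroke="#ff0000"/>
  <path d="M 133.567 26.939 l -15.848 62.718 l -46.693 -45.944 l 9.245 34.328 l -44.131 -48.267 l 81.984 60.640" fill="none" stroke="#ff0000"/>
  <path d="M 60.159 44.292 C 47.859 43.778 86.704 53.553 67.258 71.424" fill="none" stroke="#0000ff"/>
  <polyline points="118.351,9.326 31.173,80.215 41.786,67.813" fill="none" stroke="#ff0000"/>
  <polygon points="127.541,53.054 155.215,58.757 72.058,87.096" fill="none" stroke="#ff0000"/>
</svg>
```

(bCNC post)
(Date: synthetic)
G21
G90
G00 X51.988 Y63.725
M3 S152
G1 X58.438 Y63.725 F3569
G1 X58.438 Y18.345 F3569
G1 X51.988 Y18.345 F3569
G1 X51.988 Y63.725 F3569
G00 X89.953 Y69.389
M3 S152
G1 X89.406 Y50.077 F3569
G1 X87.581 Y38.323 F3569
G1 X84.476 Y34.127 F3569
G1 X80.092 Y37.488 F3569
G00 X19.881 Y32.477
M3 S152
G1 X20.895 Y27.657 F3569
G1 X15.457 Y31.236 F3569
G1 X11.874 Y38.445 F3569
G1 X18.455 Y44.513 F3569
G00 X133.567 Y74.017
M3 S152
G1 X117.719 Y11.299 F3569
G1 X71.026 Y57.243 F3569
G1 X80.271 Y22.915 F3569
G1 X36.140 Y71.182 F3569
G1 X118.124 Y10.542 F3569
G00 X60.159 Y56.664
M3 S389
G1 X58.814 Y55.155 F1760
G1 X66.388 Y49.992 F1760
G1 X72.623 Y41.383 F1760
G1 X67.258 Y29.532 F1760
G00 X118.351 Y91.630
M3 S152
G1 X31.173 Y20.741 F3569
G1 X41.786 Y33.143 F3569
G00 X127.541 Y47.902
M3 S152
G1 X155.215 Y42.199 F3569
G1 X72.058 Y13.860 F3569
G1 X127.541 Y47.902 F3569
M5
G00 X0.000 Y0.000

Since the viewBox matches the mm dimensions, user units are millimetres directly. The only transform is the Y-flip y_m = 100.956 − y_svg.

Shape 1 is a rectangle drawn with `<polygon>`. Its stroke #ff0000 means engrave at S152, F3569. After flipping Y the toolpath is (51.988,63.725) → (58.438,63.725) → (58.438,18.345) → (51.988,18.345) → (51.988,63.725), returning to the start.

Shape 2 is a quadratic bezier drawn with `<path>`. Its stroke #ff0000 means engrave at S152, F3569. After flipping Y the toolpath is (89.953,69.389) → (89.406,50.077) → (87.581,38.323) → (84.476,34.127) → (80.092,37.488).

Shape 3 is a cubic bezier drawn with `<path>`. Its stroke #ff0000 means engrave at S152, F3569. After flipping Y the toolpath is (19.881,32.477) → (20.895,27.657) → (15.457,31.236) → (11.874,38.445) → (18.455,44.513).

Shape 4 is a open polyline drawn with `<path>`. Its stroke #ff0000 means engrave at S152, F3569. After flipping Y the toolpath is (133.567,74.017) → (117.719,11.299) → (71.026,57.243) → (80.271,22.915) → (36.140,71.182) → (118.124,10.542).

Shape 5 is a cubic bezier drawn with `<path>`. Its stroke #0000ff means score at S389, F1760. After flipping Y the toolpath is (60.159,56.664) → (58.814,55.155) → (66.388,49.992) → (72.623,41.383) → (67.258,29.532).

Shape 6 is a open polyline drawn with `<polyline>`. Its stroke #ff0000 means engrave at S152, F3569. After flipping Y the toolpath is (118.351,91.630) → (31.173,20.741) → (41.786,33.143).

Shape 7 is a closed polygon drawn with `<polygon>`. Its stroke #ff0000 means engrave at S152, F3569. After flipping Y the toolpath is (127.541,47.902) → (155.215,42.199) → (72.058,13.860) → (127.541,47.902), returning to the start.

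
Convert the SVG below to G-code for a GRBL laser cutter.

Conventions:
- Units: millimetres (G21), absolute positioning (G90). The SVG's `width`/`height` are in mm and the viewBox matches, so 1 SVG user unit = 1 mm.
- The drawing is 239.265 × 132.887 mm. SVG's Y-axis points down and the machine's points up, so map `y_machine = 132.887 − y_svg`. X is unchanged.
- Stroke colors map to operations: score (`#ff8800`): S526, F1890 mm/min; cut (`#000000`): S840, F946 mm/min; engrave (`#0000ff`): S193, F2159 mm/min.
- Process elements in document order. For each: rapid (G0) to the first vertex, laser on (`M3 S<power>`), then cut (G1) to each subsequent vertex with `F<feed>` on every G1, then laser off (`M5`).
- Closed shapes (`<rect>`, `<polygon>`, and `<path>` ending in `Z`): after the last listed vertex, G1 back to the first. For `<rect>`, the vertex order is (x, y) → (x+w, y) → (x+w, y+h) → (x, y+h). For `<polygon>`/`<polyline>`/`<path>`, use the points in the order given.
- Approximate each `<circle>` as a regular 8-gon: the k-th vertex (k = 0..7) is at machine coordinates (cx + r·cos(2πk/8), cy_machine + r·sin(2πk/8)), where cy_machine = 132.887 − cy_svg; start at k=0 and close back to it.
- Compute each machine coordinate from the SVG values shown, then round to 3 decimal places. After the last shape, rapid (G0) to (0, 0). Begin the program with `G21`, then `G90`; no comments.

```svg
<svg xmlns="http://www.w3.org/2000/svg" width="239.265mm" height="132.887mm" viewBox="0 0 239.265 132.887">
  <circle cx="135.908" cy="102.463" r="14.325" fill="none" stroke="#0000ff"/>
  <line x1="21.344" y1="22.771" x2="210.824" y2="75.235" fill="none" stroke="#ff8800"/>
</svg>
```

G21
G90
G0 X150.233 Y30.424
M3 S193
G1 X146.037 Y40.553 F2159
G1 X135.908 Y44.749 F2159
G1 X125.779 Y40.553 F2159
G1 X121.583 Y30.424 F2159
G1 X125.779 Y20.295 F2159
G1 X135.908 Y16.099 F2159
G1 X146.037 Y20.295 F2159
G1 X150.233 Y30.424 F2159
M5
G0 X21.344 Y110.116
M3 S526
G1 X210.824 Y57.652 F1890
M5
G0 X0.000 Y0.000

Since the viewBox matches the mm dimensions, user units are millimetres directly. The only transform is the Y-flip y_m = 132.887 − y_svg.

Shape 1 is a circle drawn with `<circle>`. Its stroke #0000ff means engrave at S193, F2159. After flipping Y the toolpath is (150.233,30.424) → (146.037,40.553) → (135.908,44.749) → (125.779,40.553) → (121.583,30.424) → (125.779,20.295) → (135.908,16.099) → (146.037,20.295) → (150.233,30.424), returning to the start.

Shape 2 is a line segment drawn with `<line>`. Its stroke #ff8800 means score at S526, F1890. After flipping Y the toolpath is (21.344,110.116) → (210.824,57.652).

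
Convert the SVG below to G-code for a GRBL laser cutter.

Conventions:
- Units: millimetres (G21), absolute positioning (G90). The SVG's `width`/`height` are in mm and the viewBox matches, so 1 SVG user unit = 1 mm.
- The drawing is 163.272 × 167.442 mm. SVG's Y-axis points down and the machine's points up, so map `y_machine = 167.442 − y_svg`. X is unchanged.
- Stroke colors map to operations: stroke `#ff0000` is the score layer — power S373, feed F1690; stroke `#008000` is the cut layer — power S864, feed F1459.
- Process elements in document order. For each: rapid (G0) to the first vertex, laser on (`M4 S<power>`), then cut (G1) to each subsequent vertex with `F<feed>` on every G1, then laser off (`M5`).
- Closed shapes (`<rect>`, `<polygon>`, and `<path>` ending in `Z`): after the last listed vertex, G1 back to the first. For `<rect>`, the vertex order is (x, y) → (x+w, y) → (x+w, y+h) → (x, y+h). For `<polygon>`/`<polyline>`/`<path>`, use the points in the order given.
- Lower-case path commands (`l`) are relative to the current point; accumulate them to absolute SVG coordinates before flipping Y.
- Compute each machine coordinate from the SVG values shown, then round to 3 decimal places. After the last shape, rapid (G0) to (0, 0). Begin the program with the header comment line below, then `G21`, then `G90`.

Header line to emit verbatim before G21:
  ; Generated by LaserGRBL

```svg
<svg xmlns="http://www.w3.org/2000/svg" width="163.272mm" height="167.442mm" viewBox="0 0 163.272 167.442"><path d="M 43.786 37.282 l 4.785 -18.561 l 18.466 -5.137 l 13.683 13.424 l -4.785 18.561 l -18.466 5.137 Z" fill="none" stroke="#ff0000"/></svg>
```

; Generated by LaserGRBL
G21
G90
G0 X43.786 Y130.160
M4 S373
G1 X48.571 Y148.721 F1690
G1 X67.037 Y153.858 F1690
G1 X80.720 Y140.434 F1690
G1 X75.935 Y121.873 F1690
G1 X57.469 Y116.736 F1690
G1 X43.786 Y130.160 F1690
M5
G0 X0.000 Y0.000

Since the viewBox matches the mm dimensions, user units are millimetres directly. The only transform is the Y-flip y_m = 167.442 − y_svg.

Shape 1 is a regular polygon drawn with `<path>`. Its stroke #ff0000 means score at S373, F1690. After flipping Y the toolpath is (43.786,130.160) → (48.571,148.721) → (67.037,153.858) → (80.720,140.434) → (75.935,121.873) → (57.469,116.736) → (43.786,130.160), returning to the start.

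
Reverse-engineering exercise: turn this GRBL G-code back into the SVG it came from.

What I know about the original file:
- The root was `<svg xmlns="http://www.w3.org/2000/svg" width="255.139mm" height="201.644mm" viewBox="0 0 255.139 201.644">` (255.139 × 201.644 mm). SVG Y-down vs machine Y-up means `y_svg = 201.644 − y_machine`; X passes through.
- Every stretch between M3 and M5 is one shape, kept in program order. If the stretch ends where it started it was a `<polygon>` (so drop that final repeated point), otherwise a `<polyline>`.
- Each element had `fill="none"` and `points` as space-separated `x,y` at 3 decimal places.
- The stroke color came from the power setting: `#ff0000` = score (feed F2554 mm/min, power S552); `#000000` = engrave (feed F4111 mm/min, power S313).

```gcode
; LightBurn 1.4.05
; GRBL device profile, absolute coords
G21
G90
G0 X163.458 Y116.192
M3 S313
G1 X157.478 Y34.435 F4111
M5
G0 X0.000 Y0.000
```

<svg xmlns="http://www.w3.org/2000/svg" width="255.139mm" height="201.644mm" viewBox="0 0 255.139 201.644">
  <polyline points="163.458,85.452 157.478,167.209" fill="none" stroke="#000000"/>
</svg>

Machine Y-up, SVG Y-down with viewBox height 201.644, so y_svg = 201.644 − y_machine; X carries over. Every run uses S313, so all elements get stroke `#000000` (engrave).

Run 1: The run is open, so emit a `<polyline>` with points (Y-flipped): 163.458,85.452 157.478,167.209.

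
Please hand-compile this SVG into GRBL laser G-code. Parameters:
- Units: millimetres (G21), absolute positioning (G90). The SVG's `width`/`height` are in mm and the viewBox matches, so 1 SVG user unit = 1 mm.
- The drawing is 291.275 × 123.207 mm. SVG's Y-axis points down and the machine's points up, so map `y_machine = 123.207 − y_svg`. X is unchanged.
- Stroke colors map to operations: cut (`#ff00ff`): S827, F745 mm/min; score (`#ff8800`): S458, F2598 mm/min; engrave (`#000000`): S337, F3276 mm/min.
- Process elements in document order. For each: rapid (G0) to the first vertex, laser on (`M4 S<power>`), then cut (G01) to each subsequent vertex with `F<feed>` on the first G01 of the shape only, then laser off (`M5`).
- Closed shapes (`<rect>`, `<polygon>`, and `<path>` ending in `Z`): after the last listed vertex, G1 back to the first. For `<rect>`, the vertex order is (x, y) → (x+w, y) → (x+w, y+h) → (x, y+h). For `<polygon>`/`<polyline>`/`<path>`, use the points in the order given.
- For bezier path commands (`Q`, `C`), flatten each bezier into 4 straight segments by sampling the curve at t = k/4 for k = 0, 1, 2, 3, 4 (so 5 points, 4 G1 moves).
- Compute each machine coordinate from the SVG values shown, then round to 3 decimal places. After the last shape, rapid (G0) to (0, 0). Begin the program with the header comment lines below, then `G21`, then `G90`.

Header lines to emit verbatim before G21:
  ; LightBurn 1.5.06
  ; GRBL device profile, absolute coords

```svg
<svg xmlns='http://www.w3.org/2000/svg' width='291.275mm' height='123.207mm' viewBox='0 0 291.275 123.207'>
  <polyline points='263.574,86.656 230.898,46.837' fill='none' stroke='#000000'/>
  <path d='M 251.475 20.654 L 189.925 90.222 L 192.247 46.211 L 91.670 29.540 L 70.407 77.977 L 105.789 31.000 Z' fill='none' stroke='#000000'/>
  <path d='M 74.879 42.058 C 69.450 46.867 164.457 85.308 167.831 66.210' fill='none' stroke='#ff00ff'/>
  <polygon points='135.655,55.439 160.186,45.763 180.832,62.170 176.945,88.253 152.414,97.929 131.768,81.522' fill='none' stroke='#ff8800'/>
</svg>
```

1 u = 1 mm; y_m = 123.207 − y.

[1] `<polyline>` line segment, #000000→engrave S337 F3276: (263.574,36.551) → (230.898,76.370)

[2] `<path>` closed polygon, #000000→engrave S337 F3276: (251.475,102.553) → (189.925,32.985) → (192.247,76.996) → (91.670,93.667) → (70.407,45.230) → (105.789,92.207) → (251.475,102.553) (closed)

[3] `<path>` cubic bezier, #ff00ff→cut S827 F745: (74.879,81.149) → (86.638,72.661) → (118.054,60.108) → (151.120,52.038) → (167.831,56.997)

[4] `<polygon>` regular polygon, #ff8800→score S458 F2598: (135.655,67.768) → (160.186,77.444) → (180.832,61.037) → (176.945,34.954) → (152.414,25.278) → (131.768,41.685) → (135.655,67.768) (closed)

; LightBurn 1.5.06
; GRBL device profile, absolute coords
G21
G90
G0 X263.574 Y36.551
M4 S337
G01 X230.898 Y76.370 F3276
M5
G0 X251.475 Y102.553
M4 S337
G01 X189.925 Y32.985 F3276
G01 X192.247 Y76.996
G01 X91.670 Y93.667
G01 X70.407 Y45.230
G01 X105.789 Y92.207
G01 X251.475 Y102.553
M5
G0 X74.879 Y81.149
M4 S827
G01 X86.638 Y72.661 F745
G01 X118.054 Y60.108
G01 X151.120 Y52.038
G01 X167.831 Y56.997
M5
G0 X135.655 Y67.768
M4 S458
G01 X160.186 Y77.444 F2598
G01 X180.832 Y61.037
G01 X176.945 Y34.954
G01 X152.414 Y25.278
G01 X131.768 Y41.685
G01 X135.655 Y67.768
M5
G0 X0.000 Y0.000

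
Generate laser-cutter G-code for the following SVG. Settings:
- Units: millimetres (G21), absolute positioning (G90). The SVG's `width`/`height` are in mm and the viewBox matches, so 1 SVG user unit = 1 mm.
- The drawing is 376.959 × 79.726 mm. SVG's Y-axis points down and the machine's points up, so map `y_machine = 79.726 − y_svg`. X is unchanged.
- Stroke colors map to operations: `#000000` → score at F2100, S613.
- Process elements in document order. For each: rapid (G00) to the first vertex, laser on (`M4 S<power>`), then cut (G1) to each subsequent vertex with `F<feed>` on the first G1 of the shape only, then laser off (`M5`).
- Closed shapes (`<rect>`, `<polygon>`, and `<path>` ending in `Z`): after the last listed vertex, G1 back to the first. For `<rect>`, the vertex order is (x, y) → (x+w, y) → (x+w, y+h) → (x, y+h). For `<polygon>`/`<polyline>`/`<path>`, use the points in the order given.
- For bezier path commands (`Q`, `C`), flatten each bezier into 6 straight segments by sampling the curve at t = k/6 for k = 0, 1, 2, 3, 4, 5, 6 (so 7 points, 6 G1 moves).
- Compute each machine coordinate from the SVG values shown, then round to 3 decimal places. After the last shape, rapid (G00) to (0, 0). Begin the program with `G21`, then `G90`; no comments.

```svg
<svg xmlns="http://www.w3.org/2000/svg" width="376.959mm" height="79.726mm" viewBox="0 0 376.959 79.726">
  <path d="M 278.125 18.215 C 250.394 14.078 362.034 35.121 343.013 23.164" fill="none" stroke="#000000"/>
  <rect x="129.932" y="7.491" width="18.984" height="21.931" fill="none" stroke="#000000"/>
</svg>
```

Since the viewBox matches the mm dimensions, user units are millimetres directly. The only transform is the Y-flip y_m = 79.726 − y_svg.

Shape 1 is a cubic bezier drawn with `<path>`. Its stroke #000000 means score at S613, F2100. After flipping Y the toolpath is (278.125,61.511) → (274.624,61.751) → (286.850,59.409) → (307.303,56.104) → (328.482,53.450) → (342.885,53.064) → (343.013,56.562).

Shape 2 is a rectangle drawn with `<rect>`. Its stroke #000000 means score at S613, F2100. After flipping Y the toolpath is (129.932,72.235) → (148.916,72.235) → (148.916,50.304) → (129.932,50.304) → (129.932,72.235), returning to the start.

G21
G90
G00 X278.125 Y61.511
M4 S613
G1 X274.624 Y61.751 F2100
G1 X286.850 Y59.409
G1 X307.303 Y56.104
G1 X328.482 Y53.450
G1 X342.885 Y53.064
G1 X343.013 Y56.562
M5
G00 X129.932 Y72.235
M4 S613
G1 X148.916 Y72.235 F2100
G1 X148.916 Y50.304
G1 X129.932 Y50.304
G1 X129.932 Y72.235
M5
G00 X0.000 Y0.000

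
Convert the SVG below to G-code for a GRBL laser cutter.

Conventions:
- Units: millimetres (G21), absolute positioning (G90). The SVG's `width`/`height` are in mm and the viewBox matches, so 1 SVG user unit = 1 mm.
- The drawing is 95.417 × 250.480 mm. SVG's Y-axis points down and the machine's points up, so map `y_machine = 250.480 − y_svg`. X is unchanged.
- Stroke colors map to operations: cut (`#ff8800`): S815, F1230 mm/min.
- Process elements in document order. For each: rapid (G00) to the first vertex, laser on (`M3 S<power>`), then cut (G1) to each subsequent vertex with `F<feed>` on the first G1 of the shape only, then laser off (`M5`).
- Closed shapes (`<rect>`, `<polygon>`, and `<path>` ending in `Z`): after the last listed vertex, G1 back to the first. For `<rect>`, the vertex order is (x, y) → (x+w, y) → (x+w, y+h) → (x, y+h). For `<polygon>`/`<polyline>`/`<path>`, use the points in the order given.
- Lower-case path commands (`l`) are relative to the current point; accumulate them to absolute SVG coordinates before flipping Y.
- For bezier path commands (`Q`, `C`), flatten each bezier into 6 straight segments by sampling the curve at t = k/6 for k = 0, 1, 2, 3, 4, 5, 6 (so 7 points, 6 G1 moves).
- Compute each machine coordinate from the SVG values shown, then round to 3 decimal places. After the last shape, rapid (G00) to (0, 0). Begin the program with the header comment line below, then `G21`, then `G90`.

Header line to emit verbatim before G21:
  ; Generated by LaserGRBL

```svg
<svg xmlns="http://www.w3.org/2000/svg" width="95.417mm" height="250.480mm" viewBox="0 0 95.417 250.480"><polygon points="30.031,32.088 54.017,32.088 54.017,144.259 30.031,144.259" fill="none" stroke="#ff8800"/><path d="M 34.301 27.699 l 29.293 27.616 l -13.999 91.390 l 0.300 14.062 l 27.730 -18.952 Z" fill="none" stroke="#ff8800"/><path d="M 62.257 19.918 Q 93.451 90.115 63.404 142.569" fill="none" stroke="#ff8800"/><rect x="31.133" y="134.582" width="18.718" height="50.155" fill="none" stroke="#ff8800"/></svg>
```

Since the viewBox matches the mm dimensions, user units are millimetres directly. The only transform is the Y-flip y_m = 250.480 − y_svg.

Shape 1 is a rectangle drawn with `<polygon>`. Its stroke #ff8800 means cut at S815, F1230. After flipping Y the toolpath is (30.031,218.392) → (54.017,218.392) → (54.017,106.221) → (30.031,106.221) → (30.031,218.392), returning to the start.

Shape 2 is a closed polygon drawn with `<path>`. Its stroke #ff8800 means cut at S815, F1230. After flipping Y the toolpath is (34.301,222.781) → (63.594,195.165) → (49.595,103.775) → (49.895,89.713) → (77.625,108.665) → (34.301,222.781), returning to the start.

Shape 3 is a quadratic bezier drawn with `<path>`. Its stroke #ff8800 means cut at S815, F1230. After flipping Y the toolpath is (62.257,230.562) → (70.954,207.656) → (76.248,185.735) → (78.141,164.801) → (76.631,144.852) → (71.719,125.889) → (63.404,107.911).

Shape 4 is a rectangle drawn with `<rect>`. Its stroke #ff8800 means cut at S815, F1230. After flipping Y the toolpath is (31.133,115.898) → (49.851,115.898) → (49.851,65.743) → (31.133,65.743) → (31.133,115.898), returning to the start.

; Generated by LaserGRBL
G21
G90
G00 X30.031 Y218.392
M3 S815
G1 X54.017 Y218.392 F1230
G1 X54.017 Y106.221
G1 X30.031 Y106.221
G1 X30.031 Y218.392
M5
G00 X34.301 Y222.781
M3 S815
G1 X63.594 Y195.165 F1230
G1 X49.595 Y103.775
G1 X49.895 Y89.713
G1 X77.625 Y108.665
G1 X34.301 Y222.781
M5
G00 X62.257 Y230.562
M3 S815
G1 X70.954 Y207.656 F1230
G1 X76.248 Y185.735
G1 X78.141 Y164.801
G1 X76.631 Y144.852
G1 X71.719 Y125.889
G1 X63.404 Y107.911
M5
G00 X31.133 Y115.898
M3 S815
G1 X49.851 Y115.898 F1230
G1 X49.851 Y65.743
G1 X31.133 Y65.743
G1 X31.133 Y115.898
M5
G00 X0.000 Y0.000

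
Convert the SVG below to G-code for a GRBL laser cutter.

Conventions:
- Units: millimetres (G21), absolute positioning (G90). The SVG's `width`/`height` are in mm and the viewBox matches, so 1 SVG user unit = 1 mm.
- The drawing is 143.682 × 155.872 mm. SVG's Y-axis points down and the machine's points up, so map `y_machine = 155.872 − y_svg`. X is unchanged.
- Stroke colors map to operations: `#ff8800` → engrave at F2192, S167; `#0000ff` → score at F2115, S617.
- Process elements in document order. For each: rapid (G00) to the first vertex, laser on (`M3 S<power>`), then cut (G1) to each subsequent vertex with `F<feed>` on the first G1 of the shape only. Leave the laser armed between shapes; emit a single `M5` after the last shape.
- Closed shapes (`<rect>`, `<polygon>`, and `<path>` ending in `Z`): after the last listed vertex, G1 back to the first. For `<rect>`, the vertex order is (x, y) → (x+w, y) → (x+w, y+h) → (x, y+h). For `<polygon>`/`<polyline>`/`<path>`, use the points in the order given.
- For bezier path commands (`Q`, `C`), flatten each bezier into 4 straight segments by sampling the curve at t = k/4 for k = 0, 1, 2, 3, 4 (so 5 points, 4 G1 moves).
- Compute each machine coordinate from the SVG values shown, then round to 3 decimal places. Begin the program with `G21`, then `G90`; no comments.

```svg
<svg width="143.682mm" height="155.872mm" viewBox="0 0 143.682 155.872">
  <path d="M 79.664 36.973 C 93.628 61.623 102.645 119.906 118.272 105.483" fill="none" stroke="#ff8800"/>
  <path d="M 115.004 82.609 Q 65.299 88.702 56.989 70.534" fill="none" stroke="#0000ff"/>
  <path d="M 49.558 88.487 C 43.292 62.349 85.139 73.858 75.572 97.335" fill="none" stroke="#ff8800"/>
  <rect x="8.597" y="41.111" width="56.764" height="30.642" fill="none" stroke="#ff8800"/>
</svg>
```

Since the viewBox matches the mm dimensions, user units are millimetres directly. The only transform is the Y-flip y_m = 155.872 − y_svg.

Shape 1 is a cubic bezier drawn with `<path>`. Its stroke #ff8800 means engrave at S167, F2192. After flipping Y the toolpath is (79.664,118.899) → (89.390,95.767) → (98.344,69.992) → (107.611,51.543) → (118.272,50.389).

Shape 2 is a quadratic bezier drawn with `<path>`. Its stroke #0000ff means score at S617, F2115. After flipping Y the toolpath is (115.004,73.263) → (92.739,71.733) → (75.648,73.235) → (63.731,77.770) → (56.989,85.338).

Shape 3 is a cubic bezier drawn with `<path>`. Its stroke #ff8800 means engrave at S167, F2192. After flipping Y the toolpath is (49.558,67.385) → (52.325,80.331) → (63.803,81.567) → (74.662,73.500) → (75.572,58.537).

Shape 4 is a rectangle drawn with `<rect>`. Its stroke #ff8800 means engrave at S167, F2192. After flipping Y the toolpath is (8.597,114.761) → (65.361,114.761) → (65.361,84.119) → (8.597,84.119) → (8.597,114.761), returning to the start.

G21
G90
G00 X79.664 Y118.899
M3 S167
G1 X89.390 Y95.767 F2192
G1 X98.344 Y69.992
G1 X107.611 Y51.543
G1 X118.272 Y50.389
G00 X115.004 Y73.263
M3 S617
G1 X92.739 Y71.733 F2115
G1 X75.648 Y73.235
G1 X63.731 Y77.770
G1 X56.989 Y85.338
G00 X49.558 Y67.385
M3 S167
G1 X52.325 Y80.331 F2192
G1 X63.803 Y81.567
G1 X74.662 Y73.500
G1 X75.572 Y58.537
G00 X8.597 Y114.761
M3 S167
G1 X65.361 Y114.761 F2192
G1 X65.361 Y84.119
G1 X8.597 Y84.119
G1 X8.597 Y114.761
M5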